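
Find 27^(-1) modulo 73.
46

Using Extended Euclidean Algorithm:
gcd(27, 73) = 1
Bezout coefficients: 27 × -27 + 73 × 10 = 1
So 27 × -27 ≡ 1 (mod 73)
The inverse is -27 mod 73 = 46
Verification: 27 × 46 = 1242 = 17 × 73 + 1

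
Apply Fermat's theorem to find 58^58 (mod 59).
By Fermat's Little Theorem, 58^{58} ≡ 1 (mod 59) since 59 is prime and gcd(58, 59) = 1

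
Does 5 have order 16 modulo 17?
p - 1 = 16 has prime divisors 2. Check 5^(16/q) mod 17 for each: 5^(16/2) = 5^8 ≡ 16 (mod 17). None of these is 1, so 5 has order 16 = φ(17), so it is a primitive root mod 17.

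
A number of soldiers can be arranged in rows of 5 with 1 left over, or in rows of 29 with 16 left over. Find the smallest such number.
M = 5 × 29 = 145. M₁ = 29, y₁ ≡ 4 (mod 5). M₂ = 5, y₂ ≡ 6 (mod 29). m = 1×29×4 + 16×5×6 ≡ 16 (mod 145). The smallest positive such number is 16.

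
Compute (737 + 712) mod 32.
9

(737 + 712) = 1449
1449 mod 32 = 9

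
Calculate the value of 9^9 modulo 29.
9 = 8 + 1 (binary 1001). Repeated squaring mod 29: 9^1 ≡ 9; 9^2 ≡ 9² = 81 ≡ 23; 9^4 ≡ 23² = 529 ≡ 7; 9^8 ≡ 7² = 49 ≡ 20. Multiply: 9^9 = 9^8 × 9^1 ≡ 20 × 9 (mod 29): 20 × 9 = 180 ≡ 6. So 9^9 ≡ 6 (mod 29).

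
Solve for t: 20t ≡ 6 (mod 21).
15

Since gcd(20, 21) = 1 divides 6, a solution exists.
Multiply both sides by the inverse of 20 mod 21:
  20^(-1) mod 21 = 20
  x ≡ 20 × 6 ≡ 120 ≡ 15 (mod 21)
Verification: 20 × 15 = 300 = 14 × 21 + 6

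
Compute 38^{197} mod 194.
136

Using successive squaring:
Binary expansion of 197: 11000101
Powers of 38 mod 194 (each is the square of the previous):
  38^1 ≡ 38 (mod 194)
  38^2 ≡ 38² = 1444 ≡ 86 (mod 194)
  38^4 ≡ 86² = 7396 ≡ 24 (mod 194)
  38^8 ≡ 24² = 576 ≡ 188 (mod 194)
  38^16 ≡ 188² = 35344 ≡ 36 (mod 194)
  38^32 ≡ 36² = 1296 ≡ 132 (mod 194)
  38^64 ≡ 132² = 17424 ≡ 158 (mod 194)
  38^128 ≡ 158² = 24964 ≡ 132 (mod 194)
197 = 128 + 64 + 4 + 1, so 38^197 = 38^128 × 38^64 × 38^4 × 38^1 ≡ 132 × 158 × 24 × 38 (mod 194)
Multiplying step by step:
  132 × 158 = 20856 ≡ 98 (mod 194)
  98 × 24 = 2352 ≡ 24 (mod 194)
  24 × 38 = 912 ≡ 136 (mod 194)
Result: 38^197 ≡ 136 (mod 194)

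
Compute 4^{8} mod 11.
9

Using successive squaring:
Binary expansion of 8: 1000
Powers of 4 mod 11 (each is the square of the previous):
  4^1 ≡ 4 (mod 11)
  4^2 ≡ 4² = 16 ≡ 5 (mod 11)
  4^4 ≡ 5² = 25 ≡ 3 (mod 11)
  4^8 ≡ 3² = 9 ≡ 9 (mod 11)
8 is a power of 2, so 4^8 is the last square: ≡ 9 (mod 11)
Result: 4^8 ≡ 9 (mod 11)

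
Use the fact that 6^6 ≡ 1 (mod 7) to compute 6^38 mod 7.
By Fermat: 6^{6} ≡ 1 (mod 7). 38 = 6×6 + 2. So 6^{38} ≡ 6^{2} ≡ 1 (mod 7)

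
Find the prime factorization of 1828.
2^2 × 457

Divide by primes starting from smallest:
1828 ÷ 2 = 914
914 ÷ 2 = 457
457 ÷ 457 = 1

1828 = 2^2 × 457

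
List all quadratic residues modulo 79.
QRs mod 79: {1, 2, 4, 5, 8, 9, 10, 11, 13, 16, 18, 19, 20, 21, 22, 23, 25, 26, 31, 32, 36, 38, 40, 42, 44, 45, 46, 49, 50, 51, 52, 55, 62, 64, 65, 67, 72, 73, 76}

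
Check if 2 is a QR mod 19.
By Euler's criterion: 2^{9} ≡ 18 (mod 19). Since this equals -1 (≡ 18), 2 is not a QR.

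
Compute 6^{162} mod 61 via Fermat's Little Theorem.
41

By Fermat's Little Theorem, a^(p-1) ≡ 1 (mod p) for prime p and gcd(a, p) = 1
Here p = 61, so 6^60 ≡ 1 (mod 61)
We can reduce the exponent: 162 mod 60 = 42
So 6^162 ≡ 6^42 (mod 61)
Computing: 6^42 mod 61 = 41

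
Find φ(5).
4

Prime factorization: 5 = 5
Using the formula φ(n) = n × Π(1 - 1/p) for each prime factor p:
φ(5) = 5 × (1 - 1/5)
φ(5) = 4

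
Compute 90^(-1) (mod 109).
90^(-1) ≡ 86 (mod 109). Verification: 90 × 86 = 7740 ≡ 1 (mod 109)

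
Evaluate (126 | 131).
(126/131) = 126^{65} mod 131 = -1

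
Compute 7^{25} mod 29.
23

Using successive squaring:
Binary expansion of 25: 11001
Powers of 7 mod 29 (each is the square of the previous):
  7^1 ≡ 7 (mod 29)
  7^2 ≡ 7² = 49 ≡ 20 (mod 29)
  7^4 ≡ 20² = 400 ≡ 23 (mod 29)
  7^8 ≡ 23² = 529 ≡ 7 (mod 29)
  7^16 ≡ 7² = 49 ≡ 20 (mod 29)
25 = 16 + 8 + 1, so 7^25 = 7^16 × 7^8 × 7^1 ≡ 20 × 7 × 7 (mod 29)
Multiplying step by step:
  20 × 7 = 140 ≡ 24 (mod 29)
  24 × 7 = 168 ≡ 23 (mod 29)
Result: 7^25 ≡ 23 (mod 29)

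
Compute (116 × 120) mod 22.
16

(116 × 120) = 13920
13920 mod 22 = 16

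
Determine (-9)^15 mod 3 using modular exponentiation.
Using repeated squaring. (-9) ≡ 0 (mod 3). 15 = 8 + 4 + 2 + 1 (binary 1111). Repeated squaring mod 3: 0^1 ≡ 0; 0^2 ≡ 0² = 0 ≡ 0; 0^4 ≡ 0² = 0 ≡ 0; 0^8 ≡ 0² = 0 ≡ 0. Multiply: (-9)^15 ≡ 0^8 × 0^4 × 0^2 × 0^1 ≡ 0 × 0 × 0 × 0 (mod 3): 0 × 0 = 0 ≡ 0; 0 × 0 = 0 ≡ 0; 0 × 0 = 0 ≡ 0. So (-9)^15 ≡ 0 (mod 3).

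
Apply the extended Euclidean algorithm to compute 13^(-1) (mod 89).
Extended GCD: 13(-41) + 89(6) = 1. So 13^(-1) ≡ 48 ≡ 48 (mod 89). Verify: 13 × 48 = 624 ≡ 1 (mod 89)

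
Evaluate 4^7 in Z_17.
7 = 4 + 2 + 1 (binary 111). Repeated squaring mod 17: 4^1 ≡ 4; 4^2 ≡ 4² = 16 ≡ 16; 4^4 ≡ 16² = 256 ≡ 1. Multiply: 4^7 = 4^4 × 4^2 × 4^1 ≡ 1 × 16 × 4 (mod 17): 1 × 16 = 16 ≡ 16; 16 × 4 = 64 ≡ 13. So 4^7 ≡ 13 (mod 17).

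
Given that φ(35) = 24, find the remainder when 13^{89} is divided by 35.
By Euler: 13^{24} ≡ 1 (mod 35) since gcd(13, 35) = 1. 89 = 3×24 + 17. So 13^{89} ≡ 13^{17} ≡ 13 (mod 35)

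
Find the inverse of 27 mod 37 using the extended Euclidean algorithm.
Extended GCD: 27(11) + 37(-8) = 1. So 27^(-1) ≡ 11 ≡ 11 (mod 37). Verify: 27 × 11 = 297 ≡ 1 (mod 37)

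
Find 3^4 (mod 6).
4 = 4 (binary 100). Repeated squaring mod 6: 3^1 ≡ 3; 3^2 ≡ 3² = 9 ≡ 3; 3^4 ≡ 3² = 9 ≡ 3. So 3^4 ≡ 3 (mod 6).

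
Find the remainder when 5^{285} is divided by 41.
By Fermat: 5^{40} ≡ 1 (mod 41). 285 = 7×40 + 5. So 5^{285} ≡ 5^{5} ≡ 9 (mod 41)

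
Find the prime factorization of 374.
2 × 11 × 17

Divide by primes starting from smallest:
374 ÷ 2 = 187
187 ÷ 11 = 17
17 ÷ 17 = 1

374 = 2 × 11 × 17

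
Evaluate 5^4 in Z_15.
4 = 4 (binary 100). Repeated squaring mod 15: 5^1 ≡ 5; 5^2 ≡ 5² = 25 ≡ 10; 5^4 ≡ 10² = 100 ≡ 10. So 5^4 ≡ 10 (mod 15).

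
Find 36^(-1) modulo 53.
28

Using Extended Euclidean Algorithm:
gcd(36, 53) = 1
Bezout coefficients: 36 × -25 + 53 × 17 = 1
So 36 × -25 ≡ 1 (mod 53)
The inverse is -25 mod 53 = 28
Verification: 36 × 28 = 1008 = 19 × 53 + 1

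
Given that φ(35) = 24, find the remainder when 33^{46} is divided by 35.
By Euler: 33^{24} ≡ 1 (mod 35) since gcd(33, 35) = 1. 46 = 1×24 + 22. So 33^{46} ≡ 33^{22} ≡ 9 (mod 35)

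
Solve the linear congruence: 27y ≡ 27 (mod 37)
1

Since gcd(27, 37) = 1 divides 27, a solution exists.
Multiply both sides by the inverse of 27 mod 37:
  27^(-1) mod 37 = 11
  x ≡ 11 × 27 ≡ 297 ≡ 1 (mod 37)
Verification: 27 × 1 = 27 = 0 × 37 + 27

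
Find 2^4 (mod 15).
4 = 4 (binary 100). Repeated squaring mod 15: 2^1 ≡ 2; 2^2 ≡ 2² = 4 ≡ 4; 2^4 ≡ 4² = 16 ≡ 1. So 2^4 ≡ 1 (mod 15).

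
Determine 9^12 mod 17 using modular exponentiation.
Using repeated squaring. 12 = 8 + 4 (binary 1100). Repeated squaring mod 17: 9^1 ≡ 9; 9^2 ≡ 9² = 81 ≡ 13; 9^4 ≡ 13² = 169 ≡ 16; 9^8 ≡ 16² = 256 ≡ 1. Multiply: 9^12 = 9^8 × 9^4 ≡ 1 × 16 (mod 17): 1 × 16 = 16 ≡ 16. So 9^12 ≡ 16 (mod 17).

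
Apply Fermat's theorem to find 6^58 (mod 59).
By Fermat's Little Theorem, 6^{58} ≡ 1 (mod 59) since 59 is prime and gcd(6, 59) = 1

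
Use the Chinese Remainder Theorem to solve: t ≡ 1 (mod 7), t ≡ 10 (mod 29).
M = 7 × 29 = 203. M₁ = 29, y₁ ≡ 1 (mod 7). M₂ = 7, y₂ ≡ 25 (mod 29). t = 1×29×1 + 10×7×25 ≡ 155 (mod 203)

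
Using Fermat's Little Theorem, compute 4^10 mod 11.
By Fermat's Little Theorem, 4^{10} ≡ 1 (mod 11) since 11 is prime and gcd(4, 11) = 1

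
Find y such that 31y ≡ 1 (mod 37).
31^(-1) ≡ 6 (mod 37). Verification: 31 × 6 = 186 ≡ 1 (mod 37)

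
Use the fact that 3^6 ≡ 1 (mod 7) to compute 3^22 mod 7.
By Fermat: 3^{6} ≡ 1 (mod 7). 22 = 3×6 + 4. So 3^{22} ≡ 3^{4} ≡ 4 (mod 7)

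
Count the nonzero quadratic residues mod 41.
For prime 41, there are (p-1)/2 = (41-1)/2 = 20 quadratic residues (excluding 0).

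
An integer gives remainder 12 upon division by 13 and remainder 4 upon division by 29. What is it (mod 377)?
M = 13 × 29 = 377. M₁ = 29, y₁ ≡ 9 (mod 13). M₂ = 13, y₂ ≡ 9 (mod 29). m = 12×29×9 + 4×13×9 ≡ 207 (mod 377). The smallest positive such number is 207.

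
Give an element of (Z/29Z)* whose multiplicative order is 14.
4 has order 14 mod 29 since 4^{14} ≡ 1 (mod 29) and no smaller power works.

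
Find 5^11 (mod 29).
Using repeated squaring. 11 = 8 + 2 + 1 (binary 1011). Repeated squaring mod 29: 5^1 ≡ 5; 5^2 ≡ 5² = 25 ≡ 25; 5^4 ≡ 25² = 625 ≡ 16; 5^8 ≡ 16² = 256 ≡ 24. Multiply: 5^11 = 5^8 × 5^2 × 5^1 ≡ 24 × 25 × 5 (mod 29): 24 × 25 = 600 ≡ 20; 20 × 5 = 100 ≡ 13. So 5^11 ≡ 13 (mod 29).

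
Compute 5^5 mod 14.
5 = 4 + 1 (binary 101). Repeated squaring mod 14: 5^1 ≡ 5; 5^2 ≡ 5² = 25 ≡ 11; 5^4 ≡ 11² = 121 ≡ 9. Multiply: 5^5 = 5^4 × 5^1 ≡ 9 × 5 (mod 14): 9 × 5 = 45 ≡ 3. So 5^5 ≡ 3 (mod 14).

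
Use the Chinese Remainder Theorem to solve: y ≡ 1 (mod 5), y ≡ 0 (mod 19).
M = 5 × 19 = 95. M₁ = 19, y₁ ≡ 4 (mod 5). M₂ = 5, y₂ ≡ 4 (mod 19). y = 1×19×4 + 0×5×4 ≡ 76 (mod 95)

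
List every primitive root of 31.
Primitive roots mod 31: {3, 11, 12, 13, 17, 21, 22, 24}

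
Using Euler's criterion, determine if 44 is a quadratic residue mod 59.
By Euler's criterion: 44^{29} ≡ 58 (mod 59). Since this equals -1 (≡ 58), 44 is not a QR.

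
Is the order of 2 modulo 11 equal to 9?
No, the actual order is 10, not 9.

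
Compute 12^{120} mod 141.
108

Using successive squaring:
Binary expansion of 120: 1111000
Powers of 12 mod 141 (each is the square of the previous):
  12^1 ≡ 12 (mod 141)
  12^2 ≡ 12² = 144 ≡ 3 (mod 141)
  12^4 ≡ 3² = 9 ≡ 9 (mod 141)
  12^8 ≡ 9² = 81 ≡ 81 (mod 141)
  12^16 ≡ 81² = 6561 ≡ 75 (mod 141)
  12^32 ≡ 75² = 5625 ≡ 126 (mod 141)
  12^64 ≡ 126² = 15876 ≡ 84 (mod 141)
120 = 64 + 32 + 16 + 8, so 12^120 = 12^64 × 12^32 × 12^16 × 12^8 ≡ 84 × 126 × 75 × 81 (mod 141)
Multiplying step by step:
  84 × 126 = 10584 ≡ 9 (mod 141)
  9 × 75 = 675 ≡ 111 (mod 141)
  111 × 81 = 8991 ≡ 108 (mod 141)
Result: 12^120 ≡ 108 (mod 141)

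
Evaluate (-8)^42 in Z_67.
Using repeated squaring. (-8) ≡ 59 (mod 67). 42 = 32 + 8 + 2 (binary 101010). Repeated squaring mod 67: 59^1 ≡ 59; 59^2 ≡ 59² = 3481 ≡ 64; 59^4 ≡ 64² = 4096 ≡ 9; 59^8 ≡ 9² = 81 ≡ 14; 59^16 ≡ 14² = 196 ≡ 62; 59^32 ≡ 62² = 3844 ≡ 25. Multiply: (-8)^42 ≡ 59^32 × 59^8 × 59^2 ≡ 25 × 14 × 64 (mod 67): 25 × 14 = 350 ≡ 15; 15 × 64 = 960 ≡ 22. So (-8)^42 ≡ 22 (mod 67).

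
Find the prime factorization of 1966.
2 × 983

Divide by primes starting from smallest:
1966 ÷ 2 = 983
983 ÷ 983 = 1

1966 = 2 × 983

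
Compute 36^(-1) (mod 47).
36^(-1) ≡ 17 (mod 47). Verification: 36 × 17 = 612 ≡ 1 (mod 47)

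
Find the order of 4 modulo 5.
Powers of 4 mod 5: 4^1≡4, 4^2≡1. Order = 2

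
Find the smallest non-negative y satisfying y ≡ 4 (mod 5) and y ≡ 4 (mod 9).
M = 5 × 9 = 45. M₁ = 9, y₁ ≡ 4 (mod 5). M₂ = 5, y₂ ≡ 2 (mod 9). y = 4×9×4 + 4×5×2 ≡ 4 (mod 45)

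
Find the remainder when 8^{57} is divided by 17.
By Fermat: 8^{16} ≡ 1 (mod 17). 57 = 3×16 + 9. So 8^{57} ≡ 8^{9} ≡ 8 (mod 17)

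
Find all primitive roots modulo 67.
Primitive roots mod 67: {2, 7, 11, 12, 13, 18, 20, 28, 31, 32, 34, 41, 44, 46, 48, 50, 51, 57, 61, 63}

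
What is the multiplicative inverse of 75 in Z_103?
75^(-1) ≡ 11 (mod 103). Verification: 75 × 11 = 825 ≡ 1 (mod 103)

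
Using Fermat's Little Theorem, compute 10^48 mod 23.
By Fermat: 10^{22} ≡ 1 (mod 23). 48 = 2×22 + 4. So 10^{48} ≡ 10^{4} ≡ 18 (mod 23)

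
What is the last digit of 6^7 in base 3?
6 ≡ 0 (mod 3). 7 = 4 + 2 + 1 (binary 111). Repeated squaring mod 3: 0^1 ≡ 0; 0^2 ≡ 0² = 0 ≡ 0; 0^4 ≡ 0² = 0 ≡ 0. Multiply: 6^7 ≡ 0^4 × 0^2 × 0^1 ≡ 0 × 0 × 0 (mod 3): 0 × 0 = 0 ≡ 0; 0 × 0 = 0 ≡ 0. So 6^7 ≡ 0 (mod 3).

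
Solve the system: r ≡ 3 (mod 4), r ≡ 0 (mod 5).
M = 4 × 5 = 20. M₁ = 5, y₁ ≡ 1 (mod 4). M₂ = 4, y₂ ≡ 4 (mod 5). r = 3×5×1 + 0×4×4 ≡ 15 (mod 20)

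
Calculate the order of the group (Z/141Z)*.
92

Prime factorization: 141 = 3 × 47
Using the formula φ(n) = n × Π(1 - 1/p) for each prime factor p:
φ(141) = 141 × (1 - 1/3) × (1 - 1/47)
φ(141) = 92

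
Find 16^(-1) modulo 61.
42

Using Extended Euclidean Algorithm:
gcd(16, 61) = 1
Bezout coefficients: 16 × -19 + 61 × 5 = 1
So 16 × -19 ≡ 1 (mod 61)
The inverse is -19 mod 61 = 42
Verification: 16 × 42 = 672 = 11 × 61 + 1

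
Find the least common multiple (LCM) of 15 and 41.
615

First find GCD(15, 41) using the Euclidean algorithm:
15 = 0 × 41 + 15
41 = 2 × 15 + 11
15 = 1 × 11 + 4
11 = 2 × 4 + 3
4 = 1 × 3 + 1
3 = 3 × 1 + 0
GCD(15, 41) = 1

LCM formula: LCM(a, b) = (a × b) / GCD(a, b)
LCM(15, 41) = (15 × 41) / 1
LCM(15, 41) = 615 / 1
LCM(15, 41) = 615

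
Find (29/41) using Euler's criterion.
(29/41) = 29^{20} mod 41 = -1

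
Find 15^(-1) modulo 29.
2

Using Extended Euclidean Algorithm:
gcd(15, 29) = 1
Bezout coefficients: 15 × 2 + 29 × -1 = 1
So 15 × 2 ≡ 1 (mod 29)
The inverse is 2 mod 29 = 2
Verification: 15 × 2 = 30 = 1 × 29 + 1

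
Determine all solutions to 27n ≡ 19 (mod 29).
5

Since gcd(27, 29) = 1 divides 19, a solution exists.
Multiply both sides by the inverse of 27 mod 29:
  27^(-1) mod 29 = 14
  x ≡ 14 × 19 ≡ 266 ≡ 5 (mod 29)
Verification: 27 × 5 = 135 = 4 × 29 + 19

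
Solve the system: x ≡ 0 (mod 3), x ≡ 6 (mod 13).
M = 3 × 13 = 39. M₁ = 13, y₁ ≡ 1 (mod 3). M₂ = 3, y₂ ≡ 9 (mod 13). x = 0×13×1 + 6×3×9 ≡ 6 (mod 39)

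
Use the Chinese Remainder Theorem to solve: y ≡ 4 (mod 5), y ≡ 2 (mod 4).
M = 5 × 4 = 20. M₁ = 4, y₁ ≡ 4 (mod 5). M₂ = 5, y₂ ≡ 1 (mod 4). y = 4×4×4 + 2×5×1 ≡ 14 (mod 20)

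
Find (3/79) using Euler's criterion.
(3/79) = 3^{39} mod 79 = -1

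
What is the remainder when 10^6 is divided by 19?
6 = 4 + 2 (binary 110). Repeated squaring mod 19: 10^1 ≡ 10; 10^2 ≡ 10² = 100 ≡ 5; 10^4 ≡ 5² = 25 ≡ 6. Multiply: 10^6 = 10^4 × 10^2 ≡ 6 × 5 (mod 19): 6 × 5 = 30 ≡ 11. So 10^6 ≡ 11 (mod 19).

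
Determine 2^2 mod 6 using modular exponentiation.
2 = 2 (binary 10). Repeated squaring mod 6: 2^1 ≡ 2; 2^2 ≡ 2² = 4 ≡ 4. So 2^2 ≡ 4 (mod 6).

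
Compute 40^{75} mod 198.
10

Using successive squaring:
Binary expansion of 75: 1001011
Powers of 40 mod 198 (each is the square of the previous):
  40^1 ≡ 40 (mod 198)
  40^2 ≡ 40² = 1600 ≡ 16 (mod 198)
  40^4 ≡ 16² = 256 ≡ 58 (mod 198)
  40^8 ≡ 58² = 3364 ≡ 196 (mod 198)
  40^16 ≡ 196² = 38416 ≡ 4 (mod 198)
  40^32 ≡ 4² = 16 ≡ 16 (mod 198)
  40^64 ≡ 16² = 256 ≡ 58 (mod 198)
75 = 64 + 8 + 2 + 1, so 40^75 = 40^64 × 40^8 × 40^2 × 40^1 ≡ 58 × 196 × 16 × 40 (mod 198)
Multiplying step by step:
  58 × 196 = 11368 ≡ 82 (mod 198)
  82 × 16 = 1312 ≡ 124 (mod 198)
  124 × 40 = 4960 ≡ 10 (mod 198)
Result: 40^75 ≡ 10 (mod 198)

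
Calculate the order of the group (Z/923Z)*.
840

Prime factorization: 923 = 13 × 71
Using the formula φ(n) = n × Π(1 - 1/p) for each prime factor p:
φ(923) = 923 × (1 - 1/13) × (1 - 1/71)
φ(923) = 840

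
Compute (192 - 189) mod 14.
3

(192 - 189) = 3
3 mod 14 = 3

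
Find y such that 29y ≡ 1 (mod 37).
29^(-1) ≡ 23 (mod 37). Verification: 29 × 23 = 667 ≡ 1 (mod 37)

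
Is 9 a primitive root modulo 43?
No

To verify, check if 9^(42/q) ≢ 1 (mod 43) for each prime divisor q of 42
Divisors of 42 = 42: [1, 2, 3, 6, 7, 14, 21, 42]
  9^(42/2) = 9^21 ≡ 1 (mod 43)
  9^(42/3) = 9^14 ≡ 6 (mod 43)
  9^(42/7) = 9^6 ≡ 4 (mod 43)
Conclusion: 9 is not a primitive root modulo 43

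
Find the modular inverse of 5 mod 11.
5^(-1) ≡ 9 (mod 11). Verification: 5 × 9 = 45 ≡ 1 (mod 11)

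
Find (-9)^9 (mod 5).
(-9) ≡ 1 (mod 5). 9 = 8 + 1 (binary 1001). Repeated squaring mod 5: 1^1 ≡ 1; 1^2 ≡ 1² = 1 ≡ 1; 1^4 ≡ 1² = 1 ≡ 1; 1^8 ≡ 1² = 1 ≡ 1. Multiply: (-9)^9 ≡ 1^8 × 1^1 ≡ 1 × 1 (mod 5): 1 × 1 = 1 ≡ 1. So (-9)^9 ≡ 1 (mod 5).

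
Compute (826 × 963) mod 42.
0

(826 × 963) = 795438
795438 mod 42 = 0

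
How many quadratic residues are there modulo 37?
For prime 37, there are (p-1)/2 = (37-1)/2 = 18 quadratic residues (excluding 0).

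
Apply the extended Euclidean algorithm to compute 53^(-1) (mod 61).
Extended GCD: 53(-23) + 61(20) = 1. So 53^(-1) ≡ 38 ≡ 38 (mod 61). Verify: 53 × 38 = 2014 ≡ 1 (mod 61)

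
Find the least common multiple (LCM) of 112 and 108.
3024

First find GCD(112, 108) using the Euclidean algorithm:
112 = 1 × 108 + 4
108 = 27 × 4 + 0
GCD(112, 108) = 4

LCM formula: LCM(a, b) = (a × b) / GCD(a, b)
LCM(112, 108) = (112 × 108) / 4
LCM(112, 108) = 12096 / 4
LCM(112, 108) = 3024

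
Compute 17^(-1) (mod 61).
18

Using Extended Euclidean Algorithm:
gcd(17, 61) = 1
Bezout coefficients: 17 × 18 + 61 × -5 = 1
So 17 × 18 ≡ 1 (mod 61)
The inverse is 18 mod 61 = 18
Verification: 17 × 18 = 306 = 5 × 61 + 1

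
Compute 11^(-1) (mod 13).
11^(-1) ≡ 6 (mod 13). Verification: 11 × 6 = 66 ≡ 1 (mod 13)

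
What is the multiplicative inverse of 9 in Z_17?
2

Using Extended Euclidean Algorithm:
gcd(9, 17) = 1
Bezout coefficients: 9 × 2 + 17 × -1 = 1
So 9 × 2 ≡ 1 (mod 17)
The inverse is 2 mod 17 = 2
Verification: 9 × 2 = 18 = 1 × 17 + 1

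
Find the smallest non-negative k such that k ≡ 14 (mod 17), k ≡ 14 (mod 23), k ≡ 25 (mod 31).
4706

Using the Chinese Remainder Theorem:
M = product of moduli = 12121
For equation 1: M_1 = 713, 713 ≡ 16 (mod 17), inverse of 713 mod 17 is 16 (check: 16 × 16 = 256 ≡ 1 (mod 17))
For equation 2: M_2 = 527, 527 ≡ 21 (mod 23), inverse of 527 mod 23 is 11 (check: 21 × 11 = 231 ≡ 1 (mod 23))
For equation 3: M_3 = 391, 391 ≡ 19 (mod 31), inverse of 391 mod 31 is 18 (check: 19 × 18 = 342 ≡ 1 (mod 31))
Combine: k ≡ Σ r_i×M_i×(M_i⁻¹ mod m_i) = 14×713×16 + 14×527×11 + 25×391×18 = 159712 + 81158 + 175950 = 416820
416820 mod 12121 = 4706
k ≡ 4706 (mod 12121)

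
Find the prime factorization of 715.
5 × 11 × 13

Divide by primes starting from smallest:
715 ÷ 5 = 143
143 ÷ 11 = 13
13 ÷ 13 = 1

715 = 5 × 11 × 13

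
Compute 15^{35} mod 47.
19

Using successive squaring:
Binary expansion of 35: 100011
Powers of 15 mod 47 (each is the square of the previous):
  15^1 ≡ 15 (mod 47)
  15^2 ≡ 15² = 225 ≡ 37 (mod 47)
  15^4 ≡ 37² = 1369 ≡ 6 (mod 47)
  15^8 ≡ 6² = 36 ≡ 36 (mod 47)
  15^16 ≡ 36² = 1296 ≡ 27 (mod 47)
  15^32 ≡ 27² = 729 ≡ 24 (mod 47)
35 = 32 + 2 + 1, so 15^35 = 15^32 × 15^2 × 15^1 ≡ 24 × 37 × 15 (mod 47)
Multiplying step by step:
  24 × 37 = 888 ≡ 42 (mod 47)
  42 × 15 = 630 ≡ 19 (mod 47)
Result: 15^35 ≡ 19 (mod 47)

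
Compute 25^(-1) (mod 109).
25^(-1) ≡ 48 (mod 109). Verification: 25 × 48 = 1200 ≡ 1 (mod 109)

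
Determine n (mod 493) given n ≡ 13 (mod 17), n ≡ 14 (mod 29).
217

Using the Chinese Remainder Theorem:
M = product of moduli = 493
For equation 1: M_1 = 29, 29 ≡ 12 (mod 17), inverse of 29 mod 17 is 10 (check: 12 × 10 = 120 ≡ 1 (mod 17))
For equation 2: M_2 = 17, 17 ≡ 17 (mod 29), inverse of 17 mod 29 is 12 (check: 17 × 12 = 204 ≡ 1 (mod 29))
Combine: n ≡ Σ r_i×M_i×(M_i⁻¹ mod m_i) = 13×29×10 + 14×17×12 = 3770 + 2856 = 6626
6626 mod 493 = 217
n ≡ 217 (mod 493)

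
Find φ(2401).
2058

Prime factorization: 2401 = 7^4
Using the formula φ(n) = n × Π(1 - 1/p) for each prime factor p:
φ(2401) = 2401 × (1 - 1/7)
φ(2401) = 2058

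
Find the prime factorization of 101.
101

Divide by primes starting from smallest:
101 ÷ 101 = 1

101 = 101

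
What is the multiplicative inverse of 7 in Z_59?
17

Using Extended Euclidean Algorithm:
gcd(7, 59) = 1
Bezout coefficients: 7 × 17 + 59 × -2 = 1
So 7 × 17 ≡ 1 (mod 59)
The inverse is 17 mod 59 = 17
Verification: 7 × 17 = 119 = 2 × 59 + 1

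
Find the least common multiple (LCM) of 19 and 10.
190

First find GCD(19, 10) using the Euclidean algorithm:
19 = 1 × 10 + 9
10 = 1 × 9 + 1
9 = 9 × 1 + 0
GCD(19, 10) = 1

LCM formula: LCM(a, b) = (a × b) / GCD(a, b)
LCM(19, 10) = (19 × 10) / 1
LCM(19, 10) = 190 / 1
LCM(19, 10) = 190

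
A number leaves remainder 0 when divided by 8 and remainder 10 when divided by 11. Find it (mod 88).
M = 8 × 11 = 88. M₁ = 11, y₁ ≡ 3 (mod 8). M₂ = 8, y₂ ≡ 7 (mod 11). x = 0×11×3 + 10×8×7 ≡ 32 (mod 88)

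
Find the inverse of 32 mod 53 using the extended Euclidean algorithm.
Extended GCD: 32(5) + 53(-3) = 1. So 32^(-1) ≡ 5 ≡ 5 (mod 53). Verify: 32 × 5 = 160 ≡ 1 (mod 53)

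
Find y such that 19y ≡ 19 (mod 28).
1

Since gcd(19, 28) = 1 divides 19, a solution exists.
Multiply both sides by the inverse of 19 mod 28:
  19^(-1) mod 28 = 3
  x ≡ 3 × 19 ≡ 57 ≡ 1 (mod 28)
Verification: 19 × 1 = 19 = 0 × 28 + 19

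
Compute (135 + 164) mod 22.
13

(135 + 164) = 299
299 mod 22 = 13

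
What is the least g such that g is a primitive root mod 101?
p - 1 = 100 has prime divisors 2, 5. h is a primitive root mod 101 iff h^(100/q) ≢ 1 (mod 101) for each such q.
h = 2: 2^50 ≡ 100, 2^20 ≡ 95 (mod 101); none is 1, so 2 has order 100 and is a primitive root.
The smallest primitive root mod 101 is g = 2.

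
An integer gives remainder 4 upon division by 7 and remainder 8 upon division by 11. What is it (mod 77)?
M = 7 × 11 = 77. M₁ = 11, y₁ ≡ 2 (mod 7). M₂ = 7, y₂ ≡ 8 (mod 11). r = 4×11×2 + 8×7×8 ≡ 74 (mod 77). The smallest positive such number is 74.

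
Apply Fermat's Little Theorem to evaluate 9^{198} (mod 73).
1

By Fermat's Little Theorem, a^(p-1) ≡ 1 (mod p) for prime p and gcd(a, p) = 1
Here p = 73, so 9^72 ≡ 1 (mod 73)
We can reduce the exponent: 198 mod 72 = 54
So 9^198 ≡ 9^54 (mod 73)
Computing: 9^54 mod 73 = 1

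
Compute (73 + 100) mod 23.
12

(73 + 100) = 173
173 mod 23 = 12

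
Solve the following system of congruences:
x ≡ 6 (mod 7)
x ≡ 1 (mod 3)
13

Using the Chinese Remainder Theorem:
M = product of moduli = 21
For equation 1: M_1 = 3, 3 ≡ 3 (mod 7), inverse of 3 mod 7 is 5 (check: 3 × 5 = 15 ≡ 1 (mod 7))
For equation 2: M_2 = 7, 7 ≡ 1 (mod 3), inverse of 7 mod 3 is 1 (check: 1 × 1 = 1 ≡ 1 (mod 3))
Combine: x ≡ Σ r_i×M_i×(M_i⁻¹ mod m_i) = 6×3×5 + 1×7×1 = 90 + 7 = 97
97 mod 21 = 13
x ≡ 13 (mod 21)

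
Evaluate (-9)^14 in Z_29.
Using repeated squaring. (-9) ≡ 20 (mod 29). 14 = 8 + 4 + 2 (binary 1110). Repeated squaring mod 29: 20^1 ≡ 20; 20^2 ≡ 20² = 400 ≡ 23; 20^4 ≡ 23² = 529 ≡ 7; 20^8 ≡ 7² = 49 ≡ 20. Multiply: (-9)^14 ≡ 20^8 × 20^4 × 20^2 ≡ 20 × 7 × 23 (mod 29): 20 × 7 = 140 ≡ 24; 24 × 23 = 552 ≡ 1. So (-9)^14 ≡ 1 (mod 29).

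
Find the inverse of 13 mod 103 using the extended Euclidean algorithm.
Extended GCD: 13(8) + 103(-1) = 1. So 13^(-1) ≡ 8 ≡ 8 (mod 103). Verify: 13 × 8 = 104 ≡ 1 (mod 103)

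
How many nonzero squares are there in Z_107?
For prime 107, there are (p-1)/2 = (107-1)/2 = 53 quadratic residues (excluding 0).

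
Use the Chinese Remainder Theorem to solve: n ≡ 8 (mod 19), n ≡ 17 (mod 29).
M = 19 × 29 = 551. M₁ = 29, y₁ ≡ 2 (mod 19). M₂ = 19, y₂ ≡ 26 (mod 29). n = 8×29×2 + 17×19×26 ≡ 46 (mod 551)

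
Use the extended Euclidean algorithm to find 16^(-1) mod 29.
Extended GCD: 16(-9) + 29(5) = 1. So 16^(-1) ≡ 20 ≡ 20 (mod 29). Verify: 16 × 20 = 320 ≡ 1 (mod 29)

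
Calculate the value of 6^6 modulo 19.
6 = 4 + 2 (binary 110). Repeated squaring mod 19: 6^1 ≡ 6; 6^2 ≡ 6² = 36 ≡ 17; 6^4 ≡ 17² = 289 ≡ 4. Multiply: 6^6 = 6^4 × 6^2 ≡ 4 × 17 (mod 19): 4 × 17 = 68 ≡ 11. So 6^6 ≡ 11 (mod 19).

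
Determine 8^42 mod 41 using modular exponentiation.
Using Fermat: 8^{40} ≡ 1 (mod 41). 42 ≡ 2 (mod 40). So 8^{42} ≡ 8^{2} ≡ 23 (mod 41)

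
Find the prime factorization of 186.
2 × 3 × 31

Divide by primes starting from smallest:
186 ÷ 2 = 93
93 ÷ 3 = 31
31 ÷ 31 = 1

186 = 2 × 3 × 31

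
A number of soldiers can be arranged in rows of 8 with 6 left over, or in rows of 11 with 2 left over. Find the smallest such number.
M = 8 × 11 = 88. M₁ = 11, y₁ ≡ 3 (mod 8). M₂ = 8, y₂ ≡ 7 (mod 11). t = 6×11×3 + 2×8×7 ≡ 46 (mod 88). The smallest positive such number is 46.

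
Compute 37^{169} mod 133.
37

Using successive squaring:
Binary expansion of 169: 10101001
Powers of 37 mod 133 (each is the square of the previous):
  37^1 ≡ 37 (mod 133)
  37^2 ≡ 37² = 1369 ≡ 39 (mod 133)
  37^4 ≡ 39² = 1521 ≡ 58 (mod 133)
  37^8 ≡ 58² = 3364 ≡ 39 (mod 133)
  37^16 ≡ 39² = 1521 ≡ 58 (mod 133)
  37^32 ≡ 58² = 3364 ≡ 39 (mod 133)
  37^64 ≡ 39² = 1521 ≡ 58 (mod 133)
  37^128 ≡ 58² = 3364 ≡ 39 (mod 133)
169 = 128 + 32 + 8 + 1, so 37^169 = 37^128 × 37^32 × 37^8 × 37^1 ≡ 39 × 39 × 39 × 37 (mod 133)
Multiplying step by step:
  39 × 39 = 1521 ≡ 58 (mod 133)
  58 × 39 = 2262 ≡ 1 (mod 133)
  1 × 37 = 37 ≡ 37 (mod 133)
Result: 37^169 ≡ 37 (mod 133)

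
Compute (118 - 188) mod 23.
22

(118 - 188) = -70
-70 mod 23 = 22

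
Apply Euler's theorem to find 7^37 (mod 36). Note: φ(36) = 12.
By Euler: 7^{12} ≡ 1 (mod 36) since gcd(7, 36) = 1. 37 = 3×12 + 1. So 7^{37} ≡ 7^{1} ≡ 7 (mod 36)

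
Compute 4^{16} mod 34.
18

Using successive squaring:
Binary expansion of 16: 10000
Powers of 4 mod 34 (each is the square of the previous):
  4^1 ≡ 4 (mod 34)
  4^2 ≡ 4² = 16 ≡ 16 (mod 34)
  4^4 ≡ 16² = 256 ≡ 18 (mod 34)
  4^8 ≡ 18² = 324 ≡ 18 (mod 34)
  4^16 ≡ 18² = 324 ≡ 18 (mod 34)
16 is a power of 2, so 4^16 is the last square: ≡ 18 (mod 34)
Result: 4^16 ≡ 18 (mod 34)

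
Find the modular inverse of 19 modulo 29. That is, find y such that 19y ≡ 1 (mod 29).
26

Using Extended Euclidean Algorithm:
gcd(19, 29) = 1
Bezout coefficients: 19 × -3 + 29 × 2 = 1
So 19 × -3 ≡ 1 (mod 29)
The inverse is -3 mod 29 = 26
Verification: 19 × 26 = 494 = 17 × 29 + 1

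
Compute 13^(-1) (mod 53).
13^(-1) ≡ 49 (mod 53). Verification: 13 × 49 = 637 ≡ 1 (mod 53)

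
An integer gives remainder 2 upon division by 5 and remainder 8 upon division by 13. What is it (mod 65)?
M = 5 × 13 = 65. M₁ = 13, y₁ ≡ 2 (mod 5). M₂ = 5, y₂ ≡ 8 (mod 13). z = 2×13×2 + 8×5×8 ≡ 47 (mod 65). The smallest positive such number is 47.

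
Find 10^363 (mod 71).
Using Fermat: 10^{70} ≡ 1 (mod 71). 363 ≡ 13 (mod 70). So 10^{363} ≡ 10^{13} ≡ 38 (mod 71)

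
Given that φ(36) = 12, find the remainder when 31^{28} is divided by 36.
By Euler: 31^{12} ≡ 1 (mod 36) since gcd(31, 36) = 1. 28 = 2×12 + 4. So 31^{28} ≡ 31^{4} ≡ 13 (mod 36)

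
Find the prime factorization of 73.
73

Divide by primes starting from smallest:
73 ÷ 73 = 1

73 = 73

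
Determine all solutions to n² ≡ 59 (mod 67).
The square roots of 59 mod 67 are 40 and 27. Verify: 40² = 1600 ≡ 59 (mod 67)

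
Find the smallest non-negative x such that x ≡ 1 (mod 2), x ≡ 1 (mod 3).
1

Using the Chinese Remainder Theorem:
M = product of moduli = 6
For equation 1: M_1 = 3, 3 ≡ 1 (mod 2), inverse of 3 mod 2 is 1 (check: 1 × 1 = 1 ≡ 1 (mod 2))
For equation 2: M_2 = 2, 2 ≡ 2 (mod 3), inverse of 2 mod 3 is 2 (check: 2 × 2 = 4 ≡ 1 (mod 3))
Combine: x ≡ Σ r_i×M_i×(M_i⁻¹ mod m_i) = 1×3×1 + 1×2×2 = 3 + 4 = 7
7 mod 6 = 1
x ≡ 1 (mod 6)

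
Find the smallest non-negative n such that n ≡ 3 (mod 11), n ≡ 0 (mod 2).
14

Using the Chinese Remainder Theorem:
M = product of moduli = 22
For equation 1: M_1 = 2, 2 ≡ 2 (mod 11), inverse of 2 mod 11 is 6 (check: 2 × 6 = 12 ≡ 1 (mod 11))
For equation 2: M_2 = 11, 11 ≡ 1 (mod 2), inverse of 11 mod 2 is 1 (check: 1 × 1 = 1 ≡ 1 (mod 2))
Combine: n ≡ Σ r_i×M_i×(M_i⁻¹ mod m_i) = 3×2×6 + 0×11×1 = 36 + 0 = 36
36 mod 22 = 14
n ≡ 14 (mod 22)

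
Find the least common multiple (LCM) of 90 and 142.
6390

First find GCD(90, 142) using the Euclidean algorithm:
90 = 0 × 142 + 90
142 = 1 × 90 + 52
90 = 1 × 52 + 38
52 = 1 × 38 + 14
38 = 2 × 14 + 10
14 = 1 × 10 + 4
10 = 2 × 4 + 2
4 = 2 × 2 + 0
GCD(90, 142) = 2

LCM formula: LCM(a, b) = (a × b) / GCD(a, b)
LCM(90, 142) = (90 × 142) / 2
LCM(90, 142) = 12780 / 2
LCM(90, 142) = 6390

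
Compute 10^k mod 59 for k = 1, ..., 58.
g^1, g^2, ..., g^{58} mod 59: {10, 41, 56, 29, 54, 9, 31, 15, 32, 25, 14, 22, 43, 17, 52, 48, 8, 21, 33, 35, 55, 19, 13, 12, 2, 20, 23, 53, 58, 49, 18, 3, 30, 5, 50, 28, 44, 27, 34, 45, 37, 16, 42, 7, 11, 51, 38, 26, 24, 4, 40, 46, 47, 57, 39, 36, 6, 1}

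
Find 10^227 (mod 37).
Using Fermat: 10^{36} ≡ 1 (mod 37). 227 ≡ 11 (mod 36). So 10^{227} ≡ 10^{11} ≡ 26 (mod 37)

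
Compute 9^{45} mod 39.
27

Using successive squaring:
Binary expansion of 45: 101101
Powers of 9 mod 39 (each is the square of the previous):
  9^1 ≡ 9 (mod 39)
  9^2 ≡ 9² = 81 ≡ 3 (mod 39)
  9^4 ≡ 3² = 9 ≡ 9 (mod 39)
  9^8 ≡ 9² = 81 ≡ 3 (mod 39)
  9^16 ≡ 3² = 9 ≡ 9 (mod 39)
  9^32 ≡ 9² = 81 ≡ 3 (mod 39)
45 = 32 + 8 + 4 + 1, so 9^45 = 9^32 × 9^8 × 9^4 × 9^1 ≡ 3 × 3 × 9 × 9 (mod 39)
Multiplying step by step:
  3 × 3 = 9 ≡ 9 (mod 39)
  9 × 9 = 81 ≡ 3 (mod 39)
  3 × 9 = 27 ≡ 27 (mod 39)
Result: 9^45 ≡ 27 (mod 39)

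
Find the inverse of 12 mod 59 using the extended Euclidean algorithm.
Extended GCD: 12(5) + 59(-1) = 1. So 12^(-1) ≡ 5 ≡ 5 (mod 59). Verify: 12 × 5 = 60 ≡ 1 (mod 59)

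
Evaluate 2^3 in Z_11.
3 = 2 + 1 (binary 11). Repeated squaring mod 11: 2^1 ≡ 2; 2^2 ≡ 2² = 4 ≡ 4. Multiply: 2^3 = 2^2 × 2^1 ≡ 4 × 2 (mod 11): 4 × 2 = 8 ≡ 8. So 2^3 ≡ 8 (mod 11).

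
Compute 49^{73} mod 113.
16

Using successive squaring:
Binary expansion of 73: 1001001
Powers of 49 mod 113 (each is the square of the previous):
  49^1 ≡ 49 (mod 113)
  49^2 ≡ 49² = 2401 ≡ 28 (mod 113)
  49^4 ≡ 28² = 784 ≡ 106 (mod 113)
  49^8 ≡ 106² = 11236 ≡ 49 (mod 113)
  49^16 ≡ 49² = 2401 ≡ 28 (mod 113)
  49^32 ≡ 28² = 784 ≡ 106 (mod 113)
  49^64 ≡ 106² = 11236 ≡ 49 (mod 113)
73 = 64 + 8 + 1, so 49^73 = 49^64 × 49^8 × 49^1 ≡ 49 × 49 × 49 (mod 113)
Multiplying step by step:
  49 × 49 = 2401 ≡ 28 (mod 113)
  28 × 49 = 1372 ≡ 16 (mod 113)
Result: 49^73 ≡ 16 (mod 113)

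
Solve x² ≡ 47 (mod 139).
The square roots of 47 mod 139 are 66 and 73. Verify: 66² = 4356 ≡ 47 (mod 139)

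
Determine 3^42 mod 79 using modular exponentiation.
Using repeated squaring. 42 = 32 + 8 + 2 (binary 101010). Repeated squaring mod 79: 3^1 ≡ 3; 3^2 ≡ 3² = 9 ≡ 9; 3^4 ≡ 9² = 81 ≡ 2; 3^8 ≡ 2² = 4 ≡ 4; 3^16 ≡ 4² = 16 ≡ 16; 3^32 ≡ 16² = 256 ≡ 19. Multiply: 3^42 = 3^32 × 3^8 × 3^2 ≡ 19 × 4 × 9 (mod 79): 19 × 4 = 76 ≡ 76; 76 × 9 = 684 ≡ 52. So 3^42 ≡ 52 (mod 79).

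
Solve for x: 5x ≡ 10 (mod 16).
2

Since gcd(5, 16) = 1 divides 10, a solution exists.
Multiply both sides by the inverse of 5 mod 16:
  5^(-1) mod 16 = 13
  x ≡ 13 × 10 ≡ 130 ≡ 2 (mod 16)
Verification: 5 × 2 = 10 = 0 × 16 + 10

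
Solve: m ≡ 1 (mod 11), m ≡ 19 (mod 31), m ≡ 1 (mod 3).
M = 11 × 31 × 3 = 1023. M₁ = 93, y₁ ≡ 9 (mod 11). M₂ = 33, y₂ ≡ 16 (mod 31). M₃ = 341, y₃ ≡ 2 (mod 3). m = 1×93×9 + 19×33×16 + 1×341×2 ≡ 298 (mod 1023)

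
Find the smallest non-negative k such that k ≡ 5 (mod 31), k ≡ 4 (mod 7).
67

Using the Chinese Remainder Theorem:
M = product of moduli = 217
For equation 1: M_1 = 7, 7 ≡ 7 (mod 31), inverse of 7 mod 31 is 9 (check: 7 × 9 = 63 ≡ 1 (mod 31))
For equation 2: M_2 = 31, 31 ≡ 3 (mod 7), inverse of 31 mod 7 is 5 (check: 3 × 5 = 15 ≡ 1 (mod 7))
Combine: k ≡ Σ r_i×M_i×(M_i⁻¹ mod m_i) = 5×7×9 + 4×31×5 = 315 + 620 = 935
935 mod 217 = 67
k ≡ 67 (mod 217)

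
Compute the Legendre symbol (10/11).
(10/11) = 10^{5} mod 11 = -1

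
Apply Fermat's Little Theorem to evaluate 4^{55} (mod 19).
4

By Fermat's Little Theorem, a^(p-1) ≡ 1 (mod p) for prime p and gcd(a, p) = 1
Here p = 19, so 4^18 ≡ 1 (mod 19)
We can reduce the exponent: 55 mod 18 = 1
So 4^55 ≡ 4^1 (mod 19)
Computing: 4^1 mod 19 = 4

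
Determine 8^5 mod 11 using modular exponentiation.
5 = 4 + 1 (binary 101). Repeated squaring mod 11: 8^1 ≡ 8; 8^2 ≡ 8² = 64 ≡ 9; 8^4 ≡ 9² = 81 ≡ 4. Multiply: 8^5 = 8^4 × 8^1 ≡ 4 × 8 (mod 11): 4 × 8 = 32 ≡ 10. So 8^5 ≡ 10 (mod 11).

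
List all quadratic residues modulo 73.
QRs mod 73: {1, 2, 3, 4, 6, 8, 9, 12, 16, 18, 19, 23, 24, 25, 27, 32, 35, 36, 37, 38, 41, 46, 48, 49, 50, 54, 55, 57, 61, 64, 65, 67, 69, 70, 71, 72}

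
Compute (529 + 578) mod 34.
19

(529 + 578) = 1107
1107 mod 34 = 19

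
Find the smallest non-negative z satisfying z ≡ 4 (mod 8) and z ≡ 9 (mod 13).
M = 8 × 13 = 104. M₁ = 13, y₁ ≡ 5 (mod 8). M₂ = 8, y₂ ≡ 5 (mod 13). z = 4×13×5 + 9×8×5 ≡ 100 (mod 104)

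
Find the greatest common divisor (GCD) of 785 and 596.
1

Using the Euclidean algorithm:
785 = 1 × 596 + 189
596 = 3 × 189 + 29
189 = 6 × 29 + 15
29 = 1 × 15 + 14
15 = 1 × 14 + 1
14 = 14 × 1 + 0

GCD(785, 596) = 1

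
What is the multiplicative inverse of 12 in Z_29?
12^(-1) ≡ 17 (mod 29). Verification: 12 × 17 = 204 ≡ 1 (mod 29)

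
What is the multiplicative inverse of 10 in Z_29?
10^(-1) ≡ 3 (mod 29). Verification: 10 × 3 = 30 ≡ 1 (mod 29)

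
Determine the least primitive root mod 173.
p - 1 = 172 has prime divisors 2, 43. h is a primitive root mod 173 iff h^(172/q) ≢ 1 (mod 173) for each such q.
h = 2: 2^86 ≡ 172, 2^4 ≡ 16 (mod 173); none is 1, so 2 has order 172 and is a primitive root.
The smallest primitive root mod 173 is g = 2.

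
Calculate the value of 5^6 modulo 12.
6 = 4 + 2 (binary 110). Repeated squaring mod 12: 5^1 ≡ 5; 5^2 ≡ 5² = 25 ≡ 1; 5^4 ≡ 1² = 1 ≡ 1. Multiply: 5^6 = 5^4 × 5^2 ≡ 1 × 1 (mod 12): 1 × 1 = 1 ≡ 1. So 5^6 ≡ 1 (mod 12).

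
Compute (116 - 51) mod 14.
9

(116 - 51) = 65
65 mod 14 = 9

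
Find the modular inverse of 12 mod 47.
12^(-1) ≡ 4 (mod 47). Verification: 12 × 4 = 48 ≡ 1 (mod 47)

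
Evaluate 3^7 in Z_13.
7 = 4 + 2 + 1 (binary 111). Repeated squaring mod 13: 3^1 ≡ 3; 3^2 ≡ 3² = 9 ≡ 9; 3^4 ≡ 9² = 81 ≡ 3. Multiply: 3^7 = 3^4 × 3^2 × 3^1 ≡ 3 × 9 × 3 (mod 13): 3 × 9 = 27 ≡ 1; 1 × 3 = 3 ≡ 3. So 3^7 ≡ 3 (mod 13).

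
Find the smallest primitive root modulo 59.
p - 1 = 58 has prime divisors 2, 29. h is a primitive root mod 59 iff h^(58/q) ≢ 1 (mod 59) for each such q.
h = 2: 2^29 ≡ 58, 2^2 ≡ 4 (mod 59); none is 1, so 2 has order 58 and is a primitive root.
The smallest primitive root mod 59 is g = 2.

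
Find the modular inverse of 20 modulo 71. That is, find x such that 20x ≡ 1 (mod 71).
32

Using Extended Euclidean Algorithm:
gcd(20, 71) = 1
Bezout coefficients: 20 × 32 + 71 × -9 = 1
So 20 × 32 ≡ 1 (mod 71)
The inverse is 32 mod 71 = 32
Verification: 20 × 32 = 640 = 9 × 71 + 1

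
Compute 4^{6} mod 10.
6

Using successive squaring:
Binary expansion of 6: 110
Powers of 4 mod 10 (each is the square of the previous):
  4^1 ≡ 4 (mod 10)
  4^2 ≡ 4² = 16 ≡ 6 (mod 10)
  4^4 ≡ 6² = 36 ≡ 6 (mod 10)
6 = 4 + 2, so 4^6 = 4^4 × 4^2 ≡ 6 × 6 (mod 10)
Multiplying step by step:
  6 × 6 = 36 ≡ 6 (mod 10)
Result: 4^6 ≡ 6 (mod 10)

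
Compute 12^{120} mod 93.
63

Using successive squaring:
Binary expansion of 120: 1111000
Powers of 12 mod 93 (each is the square of the previous):
  12^1 ≡ 12 (mod 93)
  12^2 ≡ 12² = 144 ≡ 51 (mod 93)
  12^4 ≡ 51² = 2601 ≡ 90 (mod 93)
  12^8 ≡ 90² = 8100 ≡ 9 (mod 93)
  12^16 ≡ 9² = 81 ≡ 81 (mod 93)
  12^32 ≡ 81² = 6561 ≡ 51 (mod 93)
  12^64 ≡ 51² = 2601 ≡ 90 (mod 93)
120 = 64 + 32 + 16 + 8, so 12^120 = 12^64 × 12^32 × 12^16 × 12^8 ≡ 90 × 51 × 81 × 9 (mod 93)
Multiplying step by step:
  90 × 51 = 4590 ≡ 33 (mod 93)
  33 × 81 = 2673 ≡ 69 (mod 93)
  69 × 9 = 621 ≡ 63 (mod 93)
Result: 12^120 ≡ 63 (mod 93)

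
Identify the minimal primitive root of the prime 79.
p - 1 = 78 has prime divisors 2, 3, 13. h is a primitive root mod 79 iff h^(78/q) ≢ 1 (mod 79) for each such q.
h = 2: 2^39 ≡ 1, 2^26 ≡ 23, 2^6 ≡ 64 (mod 79); 2^39 ≡ 1, so not a primitive root.
h = 3: 3^39 ≡ 78, 3^26 ≡ 23, 3^6 ≡ 18 (mod 79); none is 1, so 3 has order 78 and is a primitive root.
The smallest primitive root mod 79 is g = 3.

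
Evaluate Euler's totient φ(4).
2

Prime factorization: 4 = 2^2
Using the formula φ(n) = n × Π(1 - 1/p) for each prime factor p:
φ(4) = 4 × (1 - 1/2)
φ(4) = 2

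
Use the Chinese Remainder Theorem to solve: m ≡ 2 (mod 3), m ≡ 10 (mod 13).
M = 3 × 13 = 39. M₁ = 13, y₁ ≡ 1 (mod 3). M₂ = 3, y₂ ≡ 9 (mod 13). m = 2×13×1 + 10×3×9 ≡ 23 (mod 39)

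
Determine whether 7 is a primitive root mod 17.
p - 1 = 16 has prime divisors 2. Check 7^(16/q) mod 17 for each: 7^(16/2) = 7^8 ≡ 16 (mod 17). None of these is 1, so 7 has order 16 = φ(17), so it is a primitive root mod 17.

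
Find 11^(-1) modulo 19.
7

Using Extended Euclidean Algorithm:
gcd(11, 19) = 1
Bezout coefficients: 11 × 7 + 19 × -4 = 1
So 11 × 7 ≡ 1 (mod 19)
The inverse is 7 mod 19 = 7
Verification: 11 × 7 = 77 = 4 × 19 + 1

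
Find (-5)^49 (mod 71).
Using repeated squaring. (-5) ≡ 66 (mod 71). 49 = 32 + 16 + 1 (binary 110001). Repeated squaring mod 71: 66^1 ≡ 66; 66^2 ≡ 66² = 4356 ≡ 25; 66^4 ≡ 25² = 625 ≡ 57; 66^8 ≡ 57² = 3249 ≡ 54; 66^16 ≡ 54² = 2916 ≡ 5; 66^32 ≡ 5² = 25 ≡ 25. Multiply: (-5)^49 ≡ 66^32 × 66^16 × 66^1 ≡ 25 × 5 × 66 (mod 71): 25 × 5 = 125 ≡ 54; 54 × 66 = 3564 ≡ 14. So (-5)^49 ≡ 14 (mod 71).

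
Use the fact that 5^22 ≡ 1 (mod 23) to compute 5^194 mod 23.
By Fermat: 5^{22} ≡ 1 (mod 23). 194 = 8×22 + 18. So 5^{194} ≡ 5^{18} ≡ 6 (mod 23)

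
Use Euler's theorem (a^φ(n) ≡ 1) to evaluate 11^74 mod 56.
By Euler: 11^{24} ≡ 1 (mod 56) since gcd(11, 56) = 1. 74 = 3×24 + 2. So 11^{74} ≡ 11^{2} ≡ 9 (mod 56)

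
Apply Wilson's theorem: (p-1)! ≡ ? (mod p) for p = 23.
By Wilson's theorem, (22)! ≡ -1 ≡ 22 (mod 23)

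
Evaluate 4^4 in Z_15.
4 = 4 (binary 100). Repeated squaring mod 15: 4^1 ≡ 4; 4^2 ≡ 4² = 16 ≡ 1; 4^4 ≡ 1² = 1 ≡ 1. So 4^4 ≡ 1 (mod 15).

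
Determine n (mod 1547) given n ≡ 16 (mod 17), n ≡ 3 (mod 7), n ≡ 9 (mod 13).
815

Using the Chinese Remainder Theorem:
M = product of moduli = 1547
For equation 1: M_1 = 91, 91 ≡ 6 (mod 17), inverse of 91 mod 17 is 3 (check: 6 × 3 = 18 ≡ 1 (mod 17))
For equation 2: M_2 = 221, 221 ≡ 4 (mod 7), inverse of 221 mod 7 is 2 (check: 4 × 2 = 8 ≡ 1 (mod 7))
For equation 3: M_3 = 119, 119 ≡ 2 (mod 13), inverse of 119 mod 13 is 7 (check: 2 × 7 = 14 ≡ 1 (mod 13))
Combine: n ≡ Σ r_i×M_i×(M_i⁻¹ mod m_i) = 16×91×3 + 3×221×2 + 9×119×7 = 4368 + 1326 + 7497 = 13191
13191 mod 1547 = 815
n ≡ 815 (mod 1547)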